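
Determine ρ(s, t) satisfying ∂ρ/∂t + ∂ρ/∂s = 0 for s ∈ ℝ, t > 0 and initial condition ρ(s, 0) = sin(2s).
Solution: By characteristics (ds/dt = 1), ρ(s,t) = f(s - t) with f = ρ(·, 0).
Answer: ρ(s, t) = sin(2s - 2t)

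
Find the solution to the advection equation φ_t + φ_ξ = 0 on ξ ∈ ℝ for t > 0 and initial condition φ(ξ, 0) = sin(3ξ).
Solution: By characteristics (dξ/dt = 1), φ(ξ,t) = f(ξ - t) with f = φ(·, 0).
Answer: φ(ξ, t) = -sin(3t - 3ξ)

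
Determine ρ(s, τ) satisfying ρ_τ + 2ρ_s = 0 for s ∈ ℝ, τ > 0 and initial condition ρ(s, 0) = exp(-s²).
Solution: By characteristics (ds/dτ = 2), ρ(s,τ) = f(s - 2τ) with f = ρ(·, 0).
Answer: ρ(s, τ) = exp(-(s - 2τ)²)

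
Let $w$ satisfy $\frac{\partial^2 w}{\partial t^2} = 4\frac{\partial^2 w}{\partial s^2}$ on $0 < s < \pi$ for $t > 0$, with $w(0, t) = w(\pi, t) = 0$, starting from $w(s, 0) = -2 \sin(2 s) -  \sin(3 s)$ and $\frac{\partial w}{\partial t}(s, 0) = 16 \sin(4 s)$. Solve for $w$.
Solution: Using separation of variables $w = X(s)T(t)$:
Eigenfunctions: $\sin(ns)$, $n = 1, 2, 3, \ldots$
General solution: $w(s, t) = \sum [A_n \cos(2n t) + B_n \sin(2n t)] \sin(ns)$
From $w(s,0) = -2 \sin(2 s) - \sin(3 s)$: $A_2=-2, A_3=-1$. From $w_t(s,0) = 16 \sin(4 s)$, using $w_t(s,0) = \sum \omega_n B_n \sin(ns)$ with $\omega_n = 2n$: $B_4 = 16/8 = 2$.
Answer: $w(s, t) = -2 \sin(2 s) \cos(4 t) -  \sin(3 s) \cos(6 t) + 2 \sin(4 s) \sin(8 t)$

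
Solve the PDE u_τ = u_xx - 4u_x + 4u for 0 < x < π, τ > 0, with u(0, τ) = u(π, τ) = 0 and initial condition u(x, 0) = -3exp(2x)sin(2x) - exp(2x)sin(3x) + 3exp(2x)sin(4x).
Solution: Substitute u = exp(2x)w, i.e. w = exp(-2x)u.
By the product rule, u_x = exp(2x)(w_x + 2w), u_xx = exp(2x)(w_xx + 4w_x + 4w), u_τ = exp(2x)w_τ.
Substituting into the PDE and dividing by exp(2x): w_τ = (w_xx + 4w_x + 4w) - 4(w_x + 2w) + 4w.
The lower-order terms cancel, leaving the standard heat equation w_τ = w_xx.
Initial data for w: w(x,0) = exp(-2x)u(x,0) = -3sin(2x) - sin(3x) + 3sin(4x). The boundary conditions carry over: w(0,τ) = w(π,τ) = 0.
Solve for w:
  Using separation of variables w = X(x)T(τ):
  Eigenfunctions: sin(nx), n = 1, 2, 3, ...
  General solution: w(x, τ) = Σ c_n sin(nx) exp(-n² τ)
  Matching w(x,0) = -3sin(2x) - sin(3x) + 3sin(4x) term by term: c_2=-3, c_3=-1, c_4=3.
Hence w(x,τ) = -3exp(-4τ)sin(2x) - exp(-9τ)sin(3x) + 3exp(-16τ)sin(4x).
Transform back: u(x,τ) = exp(2x)w(x,τ).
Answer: u(x, τ) = -3exp(2x)exp(-4τ)sin(2x) - exp(2x)exp(-9τ)sin(3x) + 3exp(2x)exp(-16τ)sin(4x)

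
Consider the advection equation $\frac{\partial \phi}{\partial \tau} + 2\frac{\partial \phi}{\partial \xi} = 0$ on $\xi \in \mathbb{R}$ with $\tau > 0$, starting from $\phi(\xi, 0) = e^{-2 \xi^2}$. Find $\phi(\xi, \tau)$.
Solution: By method of characteristics (waves move right with speed 2):
Along characteristics $\xi - 2\tau =$ const, $\phi$ is constant, so $\phi(\xi,\tau) = f(\xi - 2\tau)$ with $f = \phi( \cdot , 0)$.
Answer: $\phi(\xi, \tau) = e^{-2 (-2 \tau + \xi)^2}$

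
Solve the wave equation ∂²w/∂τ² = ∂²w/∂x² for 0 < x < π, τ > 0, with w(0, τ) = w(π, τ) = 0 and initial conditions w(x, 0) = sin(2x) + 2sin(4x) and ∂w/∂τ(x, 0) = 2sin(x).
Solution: Separating variables: w = Σ [A_n cos(ω_n τ) + B_n sin(ω_n τ)] sin(nx), ω_n = n. From ICs (B_n = velocity coefficient / ω_n): A_2=1, A_4=2, B_1=2.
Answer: w(x, τ) = 2sin(x)sin(τ) + sin(2x)cos(2τ) + 2sin(4x)cos(4τ)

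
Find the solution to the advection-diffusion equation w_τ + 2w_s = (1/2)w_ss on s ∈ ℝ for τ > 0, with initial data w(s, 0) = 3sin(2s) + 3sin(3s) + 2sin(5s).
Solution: Moving frame: η = s - 2τ, σ = τ, w = u(η,σ), so w_τ = u_σ - 2u_η and w_ss = u_ηη.
Hence w_τ + 2w_s = u_σ and the PDE becomes the heat equation u_σ = (1/2)u_ηη on η ∈ ℝ.
Initial data: u(η,0) = w(η,0) = 3sin(2η) + 3sin(3η) + 2sin(5η). Each mode sin(nη) decays as exp(-n²σ/2) on ℝ, so u(η,σ) = Σ c_n exp(-n²σ/2) sin(nη) with c_2=3, c_3=3, c_5=2: u(η,σ) = 3exp(-2σ)sin(2η) + 3exp(-9σ/2)sin(3η) + 2exp(-25σ/2)sin(5η).
Substituting back: w(s,τ) = u(s - 2τ, τ).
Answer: w(s, τ) = 3exp(-2τ)sin(2s - 4τ) + 3exp(-9τ/2)sin(3s - 6τ) + 2exp(-25τ/2)sin(5s - 10τ)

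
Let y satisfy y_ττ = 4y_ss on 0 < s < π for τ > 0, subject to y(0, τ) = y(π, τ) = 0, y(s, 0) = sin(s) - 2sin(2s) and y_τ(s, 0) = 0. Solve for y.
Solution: Separating variables: y = Σ [A_n cos(ω_n τ) + B_n sin(ω_n τ)] sin(ns), ω_n = 2n. From ICs: A_1=1, A_2=-2.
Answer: y(s, τ) = sin(s)cos(2τ) - 2sin(2s)cos(4τ)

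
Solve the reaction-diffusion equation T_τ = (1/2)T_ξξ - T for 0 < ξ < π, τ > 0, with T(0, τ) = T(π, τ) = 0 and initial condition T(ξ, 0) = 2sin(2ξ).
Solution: Substitute T = exp(-τ)u, i.e. u = exp(τ)T.
By the product rule, T_τ = exp(-τ)(u_τ - u), T_ξξ = exp(-τ)u_ξξ.
Substituting into the PDE and dividing by exp(-τ): u_τ - u = (1/2)u_ξξ - u.
The lower-order terms cancel, leaving the standard heat equation u_τ = (1/2)u_ξξ.
Initial data for u: u(ξ,0) = T(ξ,0) = 2sin(2ξ). The boundary conditions carry over: u(0,τ) = u(π,τ) = 0.
Solve for u:
  Using separation of variables u = X(ξ)G(τ):
  Eigenfunctions: sin(nξ), n = 1, 2, 3, ...
  General solution: u(ξ, τ) = Σ c_n sin(nξ) exp(-n² τ/2)
  Matching u(ξ,0) = 2sin(2ξ) term by term: c_2=2.
Hence u(ξ,τ) = 2exp(-2τ)sin(2ξ).
Transform back: T(ξ,τ) = exp(-τ)u(ξ,τ).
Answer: T(ξ, τ) = 2exp(-3τ)sin(2ξ)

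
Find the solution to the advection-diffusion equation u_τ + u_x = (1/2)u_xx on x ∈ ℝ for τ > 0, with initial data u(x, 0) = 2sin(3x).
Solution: Moving frame: η = x - τ, σ = τ, u = w(η,σ), so u_τ = w_σ - w_η and u_xx = w_ηη.
Hence u_τ + u_x = w_σ and the PDE becomes the heat equation w_σ = (1/2)w_ηη on η ∈ ℝ.
Initial data: w(η,0) = u(η,0) = 2sin(3η). Each mode sin(nη) decays as exp(-n²σ/2) on ℝ, so w(η,σ) = Σ c_n exp(-n²σ/2) sin(nη) with c_3=2: w(η,σ) = 2exp(-9σ/2)sin(3η).
Substituting back: u(x,τ) = w(x - τ, τ).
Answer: u(x, τ) = 2exp(-9τ/2)sin(3x - 3τ)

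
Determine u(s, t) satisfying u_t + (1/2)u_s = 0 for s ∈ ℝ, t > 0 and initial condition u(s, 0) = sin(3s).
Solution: By characteristics (ds/dt = 1/2), u(s,t) = f(s - (1/2)t) with f = u(·, 0).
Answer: u(s, t) = sin(3s - 3t/2)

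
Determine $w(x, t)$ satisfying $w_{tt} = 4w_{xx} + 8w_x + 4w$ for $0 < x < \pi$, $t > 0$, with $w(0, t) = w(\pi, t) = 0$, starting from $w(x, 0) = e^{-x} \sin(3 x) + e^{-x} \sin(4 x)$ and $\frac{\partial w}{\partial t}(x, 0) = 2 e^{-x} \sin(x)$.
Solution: Substitute $w = e^{-x}u$.
Then $w_x = e^{-x}(u_x - u)$, $w_{xx} = e^{-x}(u_{xx} - 2u_x + u)$, $w_{tt} = e^{-x}u_{tt}$; substituting and dividing by $e^{-x}$, the lower-order terms cancel: $u_{tt} = 4u_{xx}$ (standard wave equation).
Data for $u$: $u(x,0) = e^{x}w(x,0) = \sin(3 x) + \sin(4 x)$; $u_t(x,0) = e^{x}w_t(x,0) = 2 \sin(x)$. The boundary conditions carry over: $u(0,t) = u(\pi,t) = 0$.
Separating variables: $u = \sum [A_n \cos(\omega_n t) + B_n \sin(\omega_n t)] \sin(nx)$, $\omega_n = 2n$. From ICs ($B_n$ = velocity coefficient / $\omega_n$): $A_3=1, A_4=1, B_1=1$.
So $u(x,t) = \sin(2 t) \sin(x) + \sin(3 x) \cos(6 t) + \sin(4 x) \cos(8 t)$, and $w(x,t) = e^{-x}u(x,t)$.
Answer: $w(x, t) = e^{-x} \sin(2 t) \sin(x) + e^{-x} \sin(3 x) \cos(6 t) + e^{-x} \sin(4 x) \cos(8 t)$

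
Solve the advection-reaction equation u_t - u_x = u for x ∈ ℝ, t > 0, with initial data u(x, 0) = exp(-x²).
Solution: Substitute u = exp(t)w.
Then u_t = exp(t)(w_t + w), u_x = exp(t)w_x; substituting and dividing by exp(t), the lower-order terms cancel: w_t - w_x = 0 (standard advection equation).
Data for w: w(x,0) = u(x,0) = exp(-x²).
By characteristics (dx/dt = -1), w(x,t) = f(x + t) with f = w(·, 0).
So w(x,t) = exp(-(t + x)²), and u(x,t) = exp(t)w(x,t).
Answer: u(x, t) = exp(t)exp(-(t + x)²)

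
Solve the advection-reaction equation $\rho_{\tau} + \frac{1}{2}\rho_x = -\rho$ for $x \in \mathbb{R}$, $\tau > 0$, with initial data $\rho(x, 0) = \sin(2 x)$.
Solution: Substitute $\rho = e^{-\tau}u$, i.e. $u = e^{\tau}\rho$.
By the product rule, $\rho_{\tau} = e^{-\tau}(u_{\tau} - u)$, $\rho_x = e^{-\tau}u_x$.
Substituting into the PDE and dividing by $e^{-\tau}$: $u_{\tau} - u + \frac{1}{2}u_x = -u$.
The lower-order terms cancel, leaving the standard advection equation $u_{\tau} + \frac{1}{2}u_x = 0$.
Initial data for $u$: $u(x,0) = \rho(x,0) = \sin(2 x)$.
Solve for $u$:
  By method of characteristics (waves move right with speed 1/2):
  Along characteristics $x - \frac{1}{2}\tau =$ const, $u$ is constant, so $u(x,\tau) = f(x - \frac{1}{2}\tau)$ with $f = u( \cdot , 0)$.
Hence $u(x,\tau) = \sin(2 x - \tau)$.
Transform back: $\rho(x,\tau) = e^{-\tau}u(x,\tau)$.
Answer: $\rho(x, \tau) = - e^{-\tau} \sin(\tau - 2 x)$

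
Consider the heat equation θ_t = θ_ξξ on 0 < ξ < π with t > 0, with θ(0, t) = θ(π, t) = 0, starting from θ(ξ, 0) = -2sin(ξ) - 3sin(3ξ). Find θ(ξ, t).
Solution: Separating variables: θ = Σ c_n exp(-n²t) sin(nξ). From θ(ξ,0) = -2sin(ξ) - 3sin(3ξ): c_1=-2, c_3=-3.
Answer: θ(ξ, t) = -2exp(-t)sin(ξ) - 3exp(-9t)sin(3ξ)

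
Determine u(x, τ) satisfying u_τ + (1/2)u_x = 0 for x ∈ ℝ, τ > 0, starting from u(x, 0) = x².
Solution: By characteristics (dx/dτ = 1/2), u(x,τ) = f(x - (1/2)τ) with f = u(·, 0).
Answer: u(x, τ) = x² - xτ + (1/4)τ²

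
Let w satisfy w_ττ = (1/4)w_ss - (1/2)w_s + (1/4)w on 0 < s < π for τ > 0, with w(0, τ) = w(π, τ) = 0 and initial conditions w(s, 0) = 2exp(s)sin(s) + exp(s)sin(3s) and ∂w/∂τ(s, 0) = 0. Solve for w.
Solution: Substitute w = exp(s)u, i.e. u = exp(-s)w.
By the product rule, w_s = exp(s)(u_s + u), w_ss = exp(s)(u_ss + 2u_s + u), w_ττ = exp(s)u_ττ.
Substituting into the PDE and dividing by exp(s): u_ττ = (1/4)(u_ss + 2u_s + u) - (1/2)(u_s + u) + (1/4)u.
The lower-order terms cancel, leaving the standard wave equation u_ττ = (1/4)u_ss.
Initial data for u: u(s,0) = exp(-s)w(s,0) = 2sin(s) + sin(3s); u_τ(s,0) = exp(-s)w_τ(s,0) = 0. The boundary conditions carry over: u(0,τ) = u(π,τ) = 0.
Solve for u:
  Using separation of variables u = X(s)T(τ):
  Eigenfunctions: sin(ns), n = 1, 2, 3, ...
  General solution: u(s, τ) = Σ [A_n cos(n τ/2) + B_n sin(n τ/2)] sin(ns)
  From u(s,0) = 2sin(s) + sin(3s): A_1=2, A_3=1. From u_τ(s,0) = 0: all B_n = 0.
Hence u(s,τ) = 2sin(s)cos(τ/2) + sin(3s)cos(3τ/2).
Transform back: w(s,τ) = exp(s)u(s,τ).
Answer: w(s, τ) = 2exp(s)sin(s)cos(τ/2) + exp(s)sin(3s)cos(3τ/2)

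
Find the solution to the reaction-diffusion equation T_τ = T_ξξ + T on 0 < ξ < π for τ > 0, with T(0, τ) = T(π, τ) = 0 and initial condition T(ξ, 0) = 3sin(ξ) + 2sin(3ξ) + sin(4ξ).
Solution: Substitute T = exp(τ)u, i.e. u = exp(-τ)T.
By the product rule, T_τ = exp(τ)(u_τ + u), T_ξξ = exp(τ)u_ξξ.
Substituting into the PDE and dividing by exp(τ): u_τ + u = u_ξξ + u.
The lower-order terms cancel, leaving the standard heat equation u_τ = u_ξξ.
Initial data for u: u(ξ,0) = T(ξ,0) = 3sin(ξ) + 2sin(3ξ) + sin(4ξ). The boundary conditions carry over: u(0,τ) = u(π,τ) = 0.
Solve for u:
  Using separation of variables u = X(ξ)G(τ):
  Eigenfunctions: sin(nξ), n = 1, 2, 3, ...
  General solution: u(ξ, τ) = Σ c_n sin(nξ) exp(-n² τ)
  Matching u(ξ,0) = 3sin(ξ) + 2sin(3ξ) + sin(4ξ) term by term: c_1=3, c_3=2, c_4=1.
Hence u(ξ,τ) = 3exp(-τ)sin(ξ) + 2exp(-9τ)sin(3ξ) + exp(-16τ)sin(4ξ).
Transform back: T(ξ,τ) = exp(τ)u(ξ,τ).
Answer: T(ξ, τ) = 3sin(ξ) + 2exp(-8τ)sin(3ξ) + exp(-15τ)sin(4ξ)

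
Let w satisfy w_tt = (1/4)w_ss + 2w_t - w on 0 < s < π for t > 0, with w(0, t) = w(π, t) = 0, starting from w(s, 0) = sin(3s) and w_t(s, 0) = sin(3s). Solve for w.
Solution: Substitute w = exp(t)u, i.e. u = exp(-t)w.
By the product rule, w_t = exp(t)(u_t + u), w_tt = exp(t)(u_tt + 2u_t + u), w_ss = exp(t)u_ss.
Substituting into the PDE and dividing by exp(t): u_tt + 2u_t + u = (1/4)u_ss + 2(u_t + u) - u.
The lower-order terms cancel, leaving the standard wave equation u_tt = (1/4)u_ss.
Initial data for u: u(s,0) = w(s,0) = sin(3s); u_t(s,0) = w_t(s,0) - w(s,0) = 0. The boundary conditions carry over: u(0,t) = u(π,t) = 0.
Solve for u:
  Using separation of variables u = X(s)T(t):
  Eigenfunctions: sin(ns), n = 1, 2, 3, ...
  General solution: u(s, t) = Σ [A_n cos(n t/2) + B_n sin(n t/2)] sin(ns)
  From u(s,0) = sin(3s): A_3=1. From u_t(s,0) = 0: all B_n = 0.
Hence u(s,t) = sin(3s)cos(3t/2).
Transform back: w(s,t) = exp(t)u(s,t).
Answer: w(s, t) = exp(t)sin(3s)cos(3t/2)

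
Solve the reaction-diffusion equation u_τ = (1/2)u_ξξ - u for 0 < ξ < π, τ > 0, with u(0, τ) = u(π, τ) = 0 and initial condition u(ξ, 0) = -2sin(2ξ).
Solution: Substitute u = exp(-τ)w.
Then u_τ = exp(-τ)(w_τ - w), u_ξξ = exp(-τ)w_ξξ; substituting and dividing by exp(-τ), the lower-order terms cancel: w_τ = (1/2)w_ξξ (standard heat equation).
Data for w: w(ξ,0) = u(ξ,0) = -2sin(2ξ). The boundary conditions carry over: w(0,τ) = w(π,τ) = 0.
Separating variables: w = Σ c_n exp(-n²τ/2) sin(nξ). From w(ξ,0) = -2sin(2ξ): c_2=-2.
So w(ξ,τ) = -2exp(-2τ)sin(2ξ), and u(ξ,τ) = exp(-τ)w(ξ,τ).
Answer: u(ξ, τ) = -2exp(-3τ)sin(2ξ)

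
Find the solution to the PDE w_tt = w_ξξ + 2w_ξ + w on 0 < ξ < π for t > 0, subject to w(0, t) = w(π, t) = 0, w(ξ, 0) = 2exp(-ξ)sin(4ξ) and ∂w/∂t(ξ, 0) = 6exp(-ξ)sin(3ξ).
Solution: Substitute w = exp(-ξ)u, i.e. u = exp(ξ)w.
By the product rule, w_ξ = exp(-ξ)(u_ξ - u), w_ξξ = exp(-ξ)(u_ξξ - 2u_ξ + u), w_tt = exp(-ξ)u_tt.
Substituting into the PDE and dividing by exp(-ξ): u_tt = (u_ξξ - 2u_ξ + u) + 2(u_ξ - u) + u.
The lower-order terms cancel, leaving the standard wave equation u_tt = u_ξξ.
Initial data for u: u(ξ,0) = exp(ξ)w(ξ,0) = 2sin(4ξ); u_t(ξ,0) = exp(ξ)w_t(ξ,0) = 6sin(3ξ). The boundary conditions carry over: u(0,t) = u(π,t) = 0.
Solve for u:
  Using separation of variables u = X(ξ)T(t):
  Eigenfunctions: sin(nξ), n = 1, 2, 3, ...
  General solution: u(ξ, t) = Σ [A_n cos(n t) + B_n sin(n t)] sin(nξ)
  From u(ξ,0) = 2sin(4ξ): A_4=2. From u_t(ξ,0) = 6sin(3ξ), using u_t(ξ,0) = Σ ω_n B_n sin(nξ) with ω_n = n: B_3 = 6/3 = 2.
Hence u(ξ,t) = 2sin(3t)sin(3ξ) + 2sin(4ξ)cos(4t).
Transform back: w(ξ,t) = exp(-ξ)u(ξ,t).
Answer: w(ξ, t) = 2exp(-ξ)sin(3t)sin(3ξ) + 2exp(-ξ)sin(4ξ)cos(4t)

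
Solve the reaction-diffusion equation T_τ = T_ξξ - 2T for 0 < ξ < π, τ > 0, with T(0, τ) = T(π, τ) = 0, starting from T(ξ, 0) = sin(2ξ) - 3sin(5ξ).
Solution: Substitute T = exp(-2τ)u.
Then T_τ = exp(-2τ)(u_τ - 2u), T_ξξ = exp(-2τ)u_ξξ; substituting and dividing by exp(-2τ), the lower-order terms cancel: u_τ = u_ξξ (standard heat equation).
Data for u: u(ξ,0) = T(ξ,0) = sin(2ξ) - 3sin(5ξ). The boundary conditions carry over: u(0,τ) = u(π,τ) = 0.
Separating variables: u = Σ c_n exp(-n²τ) sin(nξ). From u(ξ,0) = sin(2ξ) - 3sin(5ξ): c_2=1, c_5=-3.
So u(ξ,τ) = exp(-4τ)sin(2ξ) - 3exp(-25τ)sin(5ξ), and T(ξ,τ) = exp(-2τ)u(ξ,τ).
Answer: T(ξ, τ) = exp(-6τ)sin(2ξ) - 3exp(-27τ)sin(5ξ)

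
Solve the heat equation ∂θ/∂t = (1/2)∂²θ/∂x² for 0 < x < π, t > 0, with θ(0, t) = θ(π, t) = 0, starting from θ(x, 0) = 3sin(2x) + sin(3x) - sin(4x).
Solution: Separating variables: θ = Σ c_n exp(-n²t/2) sin(nx). From θ(x,0) = 3sin(2x) + sin(3x) - sin(4x): c_2=3, c_3=1, c_4=-1.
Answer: θ(x, t) = 3exp(-2t)sin(2x) - exp(-8t)sin(4x) + exp(-9t/2)sin(3x)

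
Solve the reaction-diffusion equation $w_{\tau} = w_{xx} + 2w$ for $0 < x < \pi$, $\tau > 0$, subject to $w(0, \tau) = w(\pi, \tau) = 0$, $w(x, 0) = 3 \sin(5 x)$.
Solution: Substitute $w = e^{2\tau}u$.
Then $w_{\tau} = e^{2\tau}(u_{\tau} + 2u)$, $w_{xx} = e^{2\tau}u_{xx}$; substituting and dividing by $e^{2\tau}$, the lower-order terms cancel: $u_{\tau} = u_{xx}$ (standard heat equation).
Data for $u$: $u(x,0) = w(x,0) = 3 \sin(5 x)$. The boundary conditions carry over: $u(0,\tau) = u(\pi,\tau) = 0$.
Separating variables: $u = \sum c_n e^{-n^2\tau} \sin(nx)$. From $u(x,0) = 3 \sin(5 x)$: $c_5=3$.
So $u(x,\tau) = 3 e^{-25 \tau} \sin(5 x)$, and $w(x,\tau) = e^{2\tau}u(x,\tau)$.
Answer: $w(x, \tau) = 3 e^{-23 \tau} \sin(5 x)$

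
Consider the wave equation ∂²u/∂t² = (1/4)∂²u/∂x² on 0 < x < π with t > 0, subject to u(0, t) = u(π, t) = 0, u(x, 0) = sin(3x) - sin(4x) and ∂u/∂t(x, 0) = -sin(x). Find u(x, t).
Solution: Using separation of variables u = X(x)T(t):
Eigenfunctions: sin(nx), n = 1, 2, 3, ...
General solution: u(x, t) = Σ [A_n cos(n t/2) + B_n sin(n t/2)] sin(nx)
From u(x,0) = sin(3x) - sin(4x): A_3=1, A_4=-1. From u_t(x,0) = -sin(x), using u_t(x,0) = Σ ω_n B_n sin(nx) with ω_n = n/2: B_1 = (-1)/(1/2) = -2.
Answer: u(x, t) = -2sin(t/2)sin(x) + sin(3x)cos(3t/2) - sin(4x)cos(2t)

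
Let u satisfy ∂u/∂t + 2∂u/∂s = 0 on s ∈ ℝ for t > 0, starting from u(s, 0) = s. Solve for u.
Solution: By characteristics (ds/dt = 2), u(s,t) = f(s - 2t) with f = u(·, 0).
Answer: u(s, t) = s - 2t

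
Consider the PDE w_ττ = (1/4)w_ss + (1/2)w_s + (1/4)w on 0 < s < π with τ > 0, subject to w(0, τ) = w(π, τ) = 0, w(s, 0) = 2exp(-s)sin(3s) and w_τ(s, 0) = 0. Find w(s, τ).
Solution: Substitute w = exp(-s)u, i.e. u = exp(s)w.
By the product rule, w_s = exp(-s)(u_s - u), w_ss = exp(-s)(u_ss - 2u_s + u), w_ττ = exp(-s)u_ττ.
Substituting into the PDE and dividing by exp(-s): u_ττ = (1/4)(u_ss - 2u_s + u) + (1/2)(u_s - u) + (1/4)u.
The lower-order terms cancel, leaving the standard wave equation u_ττ = (1/4)u_ss.
Initial data for u: u(s,0) = exp(s)w(s,0) = 2sin(3s); u_τ(s,0) = exp(s)w_τ(s,0) = 0. The boundary conditions carry over: u(0,τ) = u(π,τ) = 0.
Solve for u:
  Using separation of variables u = X(s)T(τ):
  Eigenfunctions: sin(ns), n = 1, 2, 3, ...
  General solution: u(s, τ) = Σ [A_n cos(n τ/2) + B_n sin(n τ/2)] sin(ns)
  From u(s,0) = 2sin(3s): A_3=2. From u_τ(s,0) = 0: all B_n = 0.
Hence u(s,τ) = 2sin(3s)cos(3τ/2).
Transform back: w(s,τ) = exp(-s)u(s,τ).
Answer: w(s, τ) = 2exp(-s)sin(3s)cos(3τ/2)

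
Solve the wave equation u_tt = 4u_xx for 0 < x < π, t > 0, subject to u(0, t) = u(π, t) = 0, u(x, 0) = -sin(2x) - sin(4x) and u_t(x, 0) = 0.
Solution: Using separation of variables u = X(x)T(t):
Eigenfunctions: sin(nx), n = 1, 2, 3, ...
General solution: u(x, t) = Σ [A_n cos(2n t) + B_n sin(2n t)] sin(nx)
From u(x,0) = -sin(2x) - sin(4x): A_2=-1, A_4=-1. From u_t(x,0) = 0: all B_n = 0.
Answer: u(x, t) = -sin(2x)cos(4t) - sin(4x)cos(8t)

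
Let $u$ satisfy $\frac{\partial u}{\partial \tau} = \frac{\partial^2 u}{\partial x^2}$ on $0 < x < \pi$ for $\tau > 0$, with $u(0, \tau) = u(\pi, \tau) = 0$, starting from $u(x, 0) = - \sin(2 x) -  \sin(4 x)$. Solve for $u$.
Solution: Using separation of variables $u = X(x)T(\tau)$:
Eigenfunctions: $\sin(nx)$, $n = 1, 2, 3, \ldots$
General solution: $u(x, \tau) = \sum c_n \sin(nx) e^{-n^2 \tau}$
Matching $u(x,0) = - \sin(2 x) - \sin(4 x)$ term by term: $c_2=-1, c_4=-1$.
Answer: $u(x, \tau) = - e^{-4 \tau} \sin(2 x) -  e^{-16 \tau} \sin(4 x)$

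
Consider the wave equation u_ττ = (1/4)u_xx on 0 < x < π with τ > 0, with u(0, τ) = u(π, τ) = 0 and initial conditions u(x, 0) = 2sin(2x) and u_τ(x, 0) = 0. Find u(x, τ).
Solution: Using separation of variables u = X(x)T(τ):
Eigenfunctions: sin(nx), n = 1, 2, 3, ...
General solution: u(x, τ) = Σ [A_n cos(n τ/2) + B_n sin(n τ/2)] sin(nx)
From u(x,0) = 2sin(2x): A_2=2. From u_τ(x,0) = 0: all B_n = 0.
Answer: u(x, τ) = 2sin(2x)cos(τ)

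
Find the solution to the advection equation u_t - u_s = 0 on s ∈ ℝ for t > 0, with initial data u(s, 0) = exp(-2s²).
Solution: By characteristics (ds/dt = -1), u(s,t) = f(s + t) with f = u(·, 0).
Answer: u(s, t) = exp(-2(s + t)²)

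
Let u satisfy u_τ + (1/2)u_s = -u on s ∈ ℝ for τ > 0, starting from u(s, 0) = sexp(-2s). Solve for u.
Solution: Substitute u = exp(-2s)w.
Then u_s = exp(-2s)(w_s - 2w), u_τ = exp(-2s)w_τ; substituting and dividing by exp(-2s), the lower-order terms cancel: w_τ + (1/2)w_s = 0 (standard advection equation).
Data for w: w(s,0) = exp(2s)u(s,0) = s.
By characteristics (ds/dτ = 1/2), w(s,τ) = f(s - (1/2)τ) with f = w(·, 0).
So w(s,τ) = s - (1/2)τ, and u(s,τ) = exp(-2s)w(s,τ).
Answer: u(s, τ) = sexp(-2s) - (1/2)τexp(-2s)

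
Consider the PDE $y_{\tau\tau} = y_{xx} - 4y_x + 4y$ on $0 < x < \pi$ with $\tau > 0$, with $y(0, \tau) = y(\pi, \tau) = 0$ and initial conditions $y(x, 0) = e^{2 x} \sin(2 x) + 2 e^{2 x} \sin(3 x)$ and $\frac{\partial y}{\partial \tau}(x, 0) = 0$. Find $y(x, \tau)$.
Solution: Substitute $y = e^{2x}u$, i.e. $u = e^{-2x}y$.
By the product rule, $y_x = e^{2x}(u_x + 2u)$, $y_{xx} = e^{2x}(u_{xx} + 4u_x + 4u)$, $y_{\tau\tau} = e^{2x}u_{\tau\tau}$.
Substituting into the PDE and dividing by $e^{2x}$: $u_{\tau\tau} = (u_{xx} + 4u_x + 4u) - 4(u_x + 2u) + 4u$.
The lower-order terms cancel, leaving the standard wave equation $u_{\tau\tau} = u_{xx}$.
Initial data for $u$: $u(x,0) = e^{-2x}y(x,0) = \sin(2 x) + 2 \sin(3 x)$; $u_{\tau}(x,0) = e^{-2x}y_{\tau}(x,0) = 0$. The boundary conditions carry over: $u(0,\tau) = u(\pi,\tau) = 0$.
Solve for $u$:
  Using separation of variables $u = X(x)T(\tau)$:
  Eigenfunctions: $\sin(nx)$, $n = 1, 2, 3, \ldots$
  General solution: $u(x, \tau) = \sum [A_n \cos(n \tau) + B_n \sin(n \tau)] \sin(nx)$
  From $u(x,0) = \sin(2 x) + 2 \sin(3 x)$: $A_2=1, A_3=2$. From $u_{\tau}(x,0) = 0$: all $B_n = 0$.
Hence $u(x,\tau) = \sin(2 x) \cos(2 \tau) + 2 \sin(3 x) \cos(3 \tau)$.
Transform back: $y(x,\tau) = e^{2x}u(x,\tau)$.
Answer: $y(x, \tau) = e^{2 x} \sin(2 x) \cos(2 \tau) + 2 e^{2 x} \sin(3 x) \cos(3 \tau)$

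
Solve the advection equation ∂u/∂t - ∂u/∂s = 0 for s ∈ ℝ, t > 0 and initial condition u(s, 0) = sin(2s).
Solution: By characteristics (ds/dt = -1), u(s,t) = f(s + t) with f = u(·, 0).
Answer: u(s, t) = sin(2s + 2t)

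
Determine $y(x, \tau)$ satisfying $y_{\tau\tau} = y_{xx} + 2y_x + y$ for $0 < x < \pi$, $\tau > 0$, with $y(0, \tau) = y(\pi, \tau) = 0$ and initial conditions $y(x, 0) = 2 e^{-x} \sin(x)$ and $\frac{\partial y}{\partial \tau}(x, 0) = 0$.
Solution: Substitute $y = e^{-x}u$.
Then $y_x = e^{-x}(u_x - u)$, $y_{xx} = e^{-x}(u_{xx} - 2u_x + u)$, $y_{\tau\tau} = e^{-x}u_{\tau\tau}$; substituting and dividing by $e^{-x}$, the lower-order terms cancel: $u_{\tau\tau} = u_{xx}$ (standard wave equation).
Data for $u$: $u(x,0) = e^{x}y(x,0) = 2 \sin(x)$; $u_{\tau}(x,0) = e^{x}y_{\tau}(x,0) = 0$. The boundary conditions carry over: $u(0,\tau) = u(\pi,\tau) = 0$.
Separating variables: $u = \sum [A_n \cos(\omega_n \tau) + B_n \sin(\omega_n \tau)] \sin(nx)$, $\omega_n = n$. From ICs: $A_1=2$.
So $u(x,\tau) = 2 \sin(x) \cos(\tau)$, and $y(x,\tau) = e^{-x}u(x,\tau)$.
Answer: $y(x, \tau) = 2 e^{-x} \sin(x) \cos(\tau)$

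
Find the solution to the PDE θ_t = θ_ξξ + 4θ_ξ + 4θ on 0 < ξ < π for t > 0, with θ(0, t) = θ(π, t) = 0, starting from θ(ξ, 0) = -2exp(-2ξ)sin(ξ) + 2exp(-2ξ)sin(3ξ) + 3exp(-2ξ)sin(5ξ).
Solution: Substitute θ = exp(-2ξ)u.
Then θ_ξ = exp(-2ξ)(u_ξ - 2u), θ_ξξ = exp(-2ξ)(u_ξξ - 4u_ξ + 4u), θ_t = exp(-2ξ)u_t; substituting and dividing by exp(-2ξ), the lower-order terms cancel: u_t = u_ξξ (standard heat equation).
Data for u: u(ξ,0) = exp(2ξ)θ(ξ,0) = -2sin(ξ) + 2sin(3ξ) + 3sin(5ξ). The boundary conditions carry over: u(0,t) = u(π,t) = 0.
Separating variables: u = Σ c_n exp(-n²t) sin(nξ). From u(ξ,0) = -2sin(ξ) + 2sin(3ξ) + 3sin(5ξ): c_1=-2, c_3=2, c_5=3.
So u(ξ,t) = -2exp(-t)sin(ξ) + 2exp(-9t)sin(3ξ) + 3exp(-25t)sin(5ξ), and θ(ξ,t) = exp(-2ξ)u(ξ,t).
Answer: θ(ξ, t) = -2exp(-t)exp(-2ξ)sin(ξ) + 2exp(-9t)exp(-2ξ)sin(3ξ) + 3exp(-25t)exp(-2ξ)sin(5ξ)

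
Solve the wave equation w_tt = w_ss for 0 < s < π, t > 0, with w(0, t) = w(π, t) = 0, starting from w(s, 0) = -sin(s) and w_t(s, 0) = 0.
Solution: Using separation of variables w = X(s)T(t):
Eigenfunctions: sin(ns), n = 1, 2, 3, ...
General solution: w(s, t) = Σ [A_n cos(n t) + B_n sin(n t)] sin(ns)
From w(s,0) = -sin(s): A_1=-1. From w_t(s,0) = 0: all B_n = 0.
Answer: w(s, t) = -sin(s)cos(t)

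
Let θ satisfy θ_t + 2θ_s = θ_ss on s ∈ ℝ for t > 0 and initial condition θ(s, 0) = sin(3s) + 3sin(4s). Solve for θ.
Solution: Moving frame: η = s - 2t, σ = t, θ = u(η,σ), so θ_t = u_σ - 2u_η and θ_ss = u_ηη.
Hence θ_t + 2θ_s = u_σ and the PDE becomes the heat equation u_σ = u_ηη on η ∈ ℝ.
Initial data: u(η,0) = θ(η,0) = sin(3η) + 3sin(4η). Each mode sin(nη) decays as exp(-n²σ) on ℝ, so u(η,σ) = Σ c_n exp(-n²σ) sin(nη) with c_3=1, c_4=3: u(η,σ) = exp(-9σ)sin(3η) + 3exp(-16σ)sin(4η).
Substituting back: θ(s,t) = u(s - 2t, t).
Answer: θ(s, t) = exp(-9t)sin(3s - 6t) + 3exp(-16t)sin(4s - 8t)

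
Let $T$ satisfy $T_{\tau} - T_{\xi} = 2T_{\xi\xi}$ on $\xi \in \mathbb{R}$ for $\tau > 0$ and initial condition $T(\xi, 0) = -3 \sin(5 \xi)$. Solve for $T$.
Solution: Change to a moving frame: let $\eta = \xi + \tau$, $\sigma = \tau$ and write $T(\xi,\tau) = u(\eta,\sigma)$.
By the chain rule $T_{\tau} = u_{\sigma} + u_{\eta}$, $T_{\xi} = u_{\eta}$, $T_{\xi\xi} = u_{\eta\eta}$.
Then $T_{\tau} - T_{\xi} = u_{\sigma}$: the advection term cancels and the PDE becomes the heat equation $u_{\sigma} = 2u_{\eta\eta}$ on $\eta \in \mathbb{R}$.
Initial data: $u(\eta,0) = T(\eta,0) = -3 \sin(5 \eta)$.
On $\eta \in \mathbb{R}$ each mode satisfies $(\sin(n\eta))'' = -n^2 \sin(n\eta)$, so $e^{-2n^2\sigma} \sin(n\eta)$ solves the heat equation; by superposition $u(\eta,\sigma) = \sum c_n e^{-2n^2\sigma} \sin(n\eta)$.
Reading off the coefficients: $c_5=-3$, so $u(\eta,\sigma) = -3 e^{-50 \sigma} \sin(5 \eta)$.
Substituting back $\eta = \xi + \tau$, $\sigma = \tau$: $T(\xi,\tau) = u(\xi + \tau, \tau)$.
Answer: $T(\xi, \tau) = -3 e^{-50 \tau} \sin(5 \tau + 5 \xi)$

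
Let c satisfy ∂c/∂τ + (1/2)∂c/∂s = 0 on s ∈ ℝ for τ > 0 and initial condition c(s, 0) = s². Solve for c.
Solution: By method of characteristics (waves move right with speed 1/2):
Along characteristics s - (1/2)τ = const, c is constant, so c(s,τ) = f(s - (1/2)τ) with f = c(·, 0).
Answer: c(s, τ) = s² - sτ + (1/4)τ²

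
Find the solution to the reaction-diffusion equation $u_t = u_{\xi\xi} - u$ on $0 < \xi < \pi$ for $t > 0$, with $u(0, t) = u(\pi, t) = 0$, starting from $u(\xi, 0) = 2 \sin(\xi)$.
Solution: Substitute $u = e^{-t}w$, i.e. $w = e^{t}u$.
By the product rule, $u_t = e^{-t}(w_t - w)$, $u_{\xi\xi} = e^{-t}w_{\xi\xi}$.
Substituting into the PDE and dividing by $e^{-t}$: $w_t - w = w_{\xi\xi} - w$.
The lower-order terms cancel, leaving the standard heat equation $w_t = w_{\xi\xi}$.
Initial data for $w$: $w(\xi,0) = u(\xi,0) = 2 \sin(\xi)$. The boundary conditions carry over: $w(0,t) = w(\pi,t) = 0$.
Solve for $w$:
  Using separation of variables $w = X(\xi)T(t)$:
  Eigenfunctions: $\sin(n\xi)$, $n = 1, 2, 3, \ldots$
  General solution: $w(\xi, t) = \sum c_n \sin(n\xi) e^{-n^2 t}$
  Matching $w(\xi,0) = 2 \sin(\xi)$ term by term: $c_1=2$.
Hence $w(\xi,t) = 2 e^{-t} \sin(\xi)$.
Transform back: $u(\xi,t) = e^{-t}w(\xi,t)$.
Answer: $u(\xi, t) = 2 e^{-2 t} \sin(\xi)$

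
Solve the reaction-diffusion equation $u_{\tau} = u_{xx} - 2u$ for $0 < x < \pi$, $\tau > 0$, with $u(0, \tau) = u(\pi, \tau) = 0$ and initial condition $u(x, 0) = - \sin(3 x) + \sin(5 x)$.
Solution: Substitute $u = e^{-2\tau}w$, i.e. $w = e^{2\tau}u$.
By the product rule, $u_{\tau} = e^{-2\tau}(w_{\tau} - 2w)$, $u_{xx} = e^{-2\tau}w_{xx}$.
Substituting into the PDE and dividing by $e^{-2\tau}$: $w_{\tau} - 2w = w_{xx} - 2w$.
The lower-order terms cancel, leaving the standard heat equation $w_{\tau} = w_{xx}$.
Initial data for $w$: $w(x,0) = u(x,0) = - \sin(3 x) + \sin(5 x)$. The boundary conditions carry over: $w(0,\tau) = w(\pi,\tau) = 0$.
Solve for $w$:
  Using separation of variables $w = X(x)T(\tau)$:
  Eigenfunctions: $\sin(nx)$, $n = 1, 2, 3, \ldots$
  General solution: $w(x, \tau) = \sum c_n \sin(nx) e^{-n^2 \tau}$
  Matching $w(x,0) = - \sin(3 x) + \sin(5 x)$ term by term: $c_3=-1, c_5=1$.
Hence $w(x,\tau) = - e^{-9 \tau} \sin(3 x) + e^{-25 \tau} \sin(5 x)$.
Transform back: $u(x,\tau) = e^{-2\tau}w(x,\tau)$.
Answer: $u(x, \tau) = - e^{-11 \tau} \sin(3 x) + e^{-27 \tau} \sin(5 x)$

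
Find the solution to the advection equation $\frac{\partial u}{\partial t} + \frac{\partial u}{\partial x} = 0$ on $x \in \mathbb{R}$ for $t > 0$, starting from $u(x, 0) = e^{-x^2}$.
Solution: By characteristics ($dx/dt = 1$), $u(x,t) = f(x - t)$ with $f = u( \cdot , 0)$.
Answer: $u(x, t) = e^{-(-t + x)^2}$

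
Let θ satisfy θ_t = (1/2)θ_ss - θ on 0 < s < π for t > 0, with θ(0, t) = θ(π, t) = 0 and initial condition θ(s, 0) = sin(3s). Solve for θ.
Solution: Substitute θ = exp(-t)u, i.e. u = exp(t)θ.
By the product rule, θ_t = exp(-t)(u_t - u), θ_ss = exp(-t)u_ss.
Substituting into the PDE and dividing by exp(-t): u_t - u = (1/2)u_ss - u.
The lower-order terms cancel, leaving the standard heat equation u_t = (1/2)u_ss.
Initial data for u: u(s,0) = θ(s,0) = sin(3s). The boundary conditions carry over: u(0,t) = u(π,t) = 0.
Solve for u:
  Using separation of variables u = X(s)G(t):
  Eigenfunctions: sin(ns), n = 1, 2, 3, ...
  General solution: u(s, t) = Σ c_n sin(ns) exp(-n² t/2)
  Matching u(s,0) = sin(3s) term by term: c_3=1.
Hence u(s,t) = exp(-9t/2)sin(3s).
Transform back: θ(s,t) = exp(-t)u(s,t).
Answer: θ(s, t) = exp(-11t/2)sin(3s)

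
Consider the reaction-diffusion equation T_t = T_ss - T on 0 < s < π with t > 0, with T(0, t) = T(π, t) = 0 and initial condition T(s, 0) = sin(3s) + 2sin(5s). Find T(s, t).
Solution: Substitute T = exp(-t)u, i.e. u = exp(t)T.
By the product rule, T_t = exp(-t)(u_t - u), T_ss = exp(-t)u_ss.
Substituting into the PDE and dividing by exp(-t): u_t - u = u_ss - u.
The lower-order terms cancel, leaving the standard heat equation u_t = u_ss.
Initial data for u: u(s,0) = T(s,0) = sin(3s) + 2sin(5s). The boundary conditions carry over: u(0,t) = u(π,t) = 0.
Solve for u:
  Using separation of variables u = X(s)G(t):
  Eigenfunctions: sin(ns), n = 1, 2, 3, ...
  General solution: u(s, t) = Σ c_n sin(ns) exp(-n² t)
  Matching u(s,0) = sin(3s) + 2sin(5s) term by term: c_3=1, c_5=2.
Hence u(s,t) = exp(-9t)sin(3s) + 2exp(-25t)sin(5s).
Transform back: T(s,t) = exp(-t)u(s,t).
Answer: T(s, t) = exp(-10t)sin(3s) + 2exp(-26t)sin(5s)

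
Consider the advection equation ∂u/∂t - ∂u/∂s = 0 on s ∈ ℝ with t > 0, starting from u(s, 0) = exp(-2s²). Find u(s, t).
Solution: By method of characteristics (waves move left with speed 1):
Along characteristics s + t = const, u is constant, so u(s,t) = f(s + t) with f = u(·, 0).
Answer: u(s, t) = exp(-2(s + t)²)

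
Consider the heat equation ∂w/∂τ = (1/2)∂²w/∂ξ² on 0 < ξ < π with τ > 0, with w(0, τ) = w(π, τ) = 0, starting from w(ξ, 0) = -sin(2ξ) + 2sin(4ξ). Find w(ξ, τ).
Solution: Using separation of variables w = X(ξ)T(τ):
Eigenfunctions: sin(nξ), n = 1, 2, 3, ...
General solution: w(ξ, τ) = Σ c_n sin(nξ) exp(-n² τ/2)
Matching w(ξ,0) = -sin(2ξ) + 2sin(4ξ) term by term: c_2=-1, c_4=2.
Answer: w(ξ, τ) = -exp(-2τ)sin(2ξ) + 2exp(-8τ)sin(4ξ)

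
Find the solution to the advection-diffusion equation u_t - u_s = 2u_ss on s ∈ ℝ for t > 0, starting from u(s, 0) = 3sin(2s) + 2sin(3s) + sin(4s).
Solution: Moving frame: η = s + t, σ = t, u = w(η,σ), so u_t = w_σ + w_η and u_ss = w_ηη.
Hence u_t - u_s = w_σ and the PDE becomes the heat equation w_σ = 2w_ηη on η ∈ ℝ.
Initial data: w(η,0) = u(η,0) = 3sin(2η) + 2sin(3η) + sin(4η). Each mode sin(nη) decays as exp(-2n²σ) on ℝ, so w(η,σ) = Σ c_n exp(-2n²σ) sin(nη) with c_2=3, c_3=2, c_4=1: w(η,σ) = 3exp(-8σ)sin(2η) + 2exp(-18σ)sin(3η) + exp(-32σ)sin(4η).
Substituting back: u(s,t) = w(s + t, t).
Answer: u(s, t) = 3exp(-8t)sin(2s + 2t) + 2exp(-18t)sin(3s + 3t) + exp(-32t)sin(4s + 4t)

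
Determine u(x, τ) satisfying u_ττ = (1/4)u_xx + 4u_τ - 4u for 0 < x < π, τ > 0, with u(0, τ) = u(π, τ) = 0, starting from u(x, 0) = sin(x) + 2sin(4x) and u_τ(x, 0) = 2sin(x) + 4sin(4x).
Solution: Substitute u = exp(2τ)w, i.e. w = exp(-2τ)u.
By the product rule, u_τ = exp(2τ)(w_τ + 2w), u_ττ = exp(2τ)(w_ττ + 4w_τ + 4w), u_xx = exp(2τ)w_xx.
Substituting into the PDE and dividing by exp(2τ): w_ττ + 4w_τ + 4w = (1/4)w_xx + 4(w_τ + 2w) - 4w.
The lower-order terms cancel, leaving the standard wave equation w_ττ = (1/4)w_xx.
Initial data for w: w(x,0) = u(x,0) = sin(x) + 2sin(4x); w_τ(x,0) = u_τ(x,0) - 2u(x,0) = 0. The boundary conditions carry over: w(0,τ) = w(π,τ) = 0.
Solve for w:
  Using separation of variables w = X(x)T(τ):
  Eigenfunctions: sin(nx), n = 1, 2, 3, ...
  General solution: w(x, τ) = Σ [A_n cos(n τ/2) + B_n sin(n τ/2)] sin(nx)
  From w(x,0) = sin(x) + 2sin(4x): A_1=1, A_4=2. From w_τ(x,0) = 0: all B_n = 0.
Hence w(x,τ) = sin(x)cos(τ/2) + 2sin(4x)cos(2τ).
Transform back: u(x,τ) = exp(2τ)w(x,τ).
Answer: u(x, τ) = exp(2τ)sin(x)cos(τ/2) + 2exp(2τ)sin(4x)cos(2τ)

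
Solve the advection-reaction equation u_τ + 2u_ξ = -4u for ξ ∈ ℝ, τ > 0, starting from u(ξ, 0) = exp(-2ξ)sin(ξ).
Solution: Substitute u = exp(-2ξ)w, i.e. w = exp(2ξ)u.
By the product rule, u_ξ = exp(-2ξ)(w_ξ - 2w), u_τ = exp(-2ξ)w_τ.
Substituting into the PDE and dividing by exp(-2ξ): w_τ + 2(w_ξ - 2w) = -4w.
The lower-order terms cancel, leaving the standard advection equation w_τ + 2w_ξ = 0.
Initial data for w: w(ξ,0) = exp(2ξ)u(ξ,0) = sin(ξ).
Solve for w:
  By method of characteristics (waves move right with speed 2):
  Along characteristics ξ - 2τ = const, w is constant, so w(ξ,τ) = f(ξ - 2τ) with f = w(·, 0).
Hence w(ξ,τ) = sin(ξ - 2τ).
Transform back: u(ξ,τ) = exp(-2ξ)w(ξ,τ).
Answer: u(ξ, τ) = exp(-2ξ)sin(ξ - 2τ)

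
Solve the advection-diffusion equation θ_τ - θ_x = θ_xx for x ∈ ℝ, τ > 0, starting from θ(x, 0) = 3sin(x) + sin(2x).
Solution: Moving frame: η = x + τ, σ = τ, θ = u(η,σ), so θ_τ = u_σ + u_η and θ_xx = u_ηη.
Hence θ_τ - θ_x = u_σ and the PDE becomes the heat equation u_σ = u_ηη on η ∈ ℝ.
Initial data: u(η,0) = θ(η,0) = 3sin(η) + sin(2η). Each mode sin(nη) decays as exp(-n²σ) on ℝ, so u(η,σ) = Σ c_n exp(-n²σ) sin(nη) with c_1=3, c_2=1: u(η,σ) = 3exp(-σ)sin(η) + exp(-4σ)sin(2η).
Substituting back: θ(x,τ) = u(x + τ, τ).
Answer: θ(x, τ) = 3exp(-τ)sin(x + τ) + exp(-4τ)sin(2x + 2τ)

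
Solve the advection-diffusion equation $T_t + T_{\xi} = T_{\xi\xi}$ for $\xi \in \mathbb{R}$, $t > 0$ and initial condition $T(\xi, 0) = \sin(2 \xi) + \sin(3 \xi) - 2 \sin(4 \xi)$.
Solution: Moving frame: $\eta = \xi - t$, $\sigma = t$, $T = u(\eta,\sigma)$, so $T_t = u_{\sigma} - u_{\eta}$ and $T_{\xi\xi} = u_{\eta\eta}$.
Hence $T_t + T_{\xi} = u_{\sigma}$ and the PDE becomes the heat equation $u_{\sigma} = u_{\eta\eta}$ on $\eta \in \mathbb{R}$.
Initial data: $u(\eta,0) = T(\eta,0) = \sin(2 \eta) + \sin(3 \eta) - 2 \sin(4 \eta)$. Each mode $\sin(n\eta)$ decays as $e^{-n^2\sigma}$ on $\mathbb{R}$, so $u(\eta,\sigma) = \sum c_n e^{-n^2\sigma} \sin(n\eta)$ with $c_2=1, c_3=1, c_4=-2$: $u(\eta,\sigma) = e^{-4 \sigma} \sin(2 \eta) + e^{-9 \sigma} \sin(3 \eta) - 2 e^{-16 \sigma} \sin(4 \eta)$.
Substituting back: $T(\xi,t) = u(\xi - t, t)$.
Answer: $T(\xi, t) = e^{-4 t} \sin(2 \xi - 2 t) + e^{-9 t} \sin(3 \xi - 3 t) - 2 e^{-16 t} \sin(4 \xi - 4 t)$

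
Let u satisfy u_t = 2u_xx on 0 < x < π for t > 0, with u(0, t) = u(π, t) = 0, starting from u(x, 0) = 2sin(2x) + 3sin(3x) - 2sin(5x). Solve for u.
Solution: Separating variables: u = Σ c_n exp(-2n²t) sin(nx). From u(x,0) = 2sin(2x) + 3sin(3x) - 2sin(5x): c_2=2, c_3=3, c_5=-2.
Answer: u(x, t) = 2exp(-8t)sin(2x) + 3exp(-18t)sin(3x) - 2exp(-50t)sin(5x)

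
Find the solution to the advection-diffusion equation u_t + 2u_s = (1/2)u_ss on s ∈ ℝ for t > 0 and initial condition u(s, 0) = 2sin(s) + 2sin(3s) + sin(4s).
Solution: Moving frame: η = s - 2t, σ = t, u = w(η,σ), so u_t = w_σ - 2w_η and u_ss = w_ηη.
Hence u_t + 2u_s = w_σ and the PDE becomes the heat equation w_σ = (1/2)w_ηη on η ∈ ℝ.
Initial data: w(η,0) = u(η,0) = 2sin(η) + 2sin(3η) + sin(4η). Each mode sin(nη) decays as exp(-n²σ/2) on ℝ, so w(η,σ) = Σ c_n exp(-n²σ/2) sin(nη) with c_1=2, c_3=2, c_4=1: w(η,σ) = exp(-8σ)sin(4η) + 2exp(-σ/2)sin(η) + 2exp(-9σ/2)sin(3η).
Substituting back: u(s,t) = w(s - 2t, t).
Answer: u(s, t) = exp(-8t)sin(4s - 8t) + 2exp(-t/2)sin(s - 2t) + 2exp(-9t/2)sin(3s - 6t)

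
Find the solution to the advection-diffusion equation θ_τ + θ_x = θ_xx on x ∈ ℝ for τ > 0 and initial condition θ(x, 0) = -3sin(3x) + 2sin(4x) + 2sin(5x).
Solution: Change to a moving frame: let η = x - τ, σ = τ and write θ(x,τ) = u(η,σ).
By the chain rule θ_τ = u_σ - u_η, θ_x = u_η, θ_xx = u_ηη.
Then θ_τ + θ_x = u_σ: the advection term cancels and the PDE becomes the heat equation u_σ = u_ηη on η ∈ ℝ.
Initial data: u(η,0) = θ(η,0) = -3sin(3η) + 2sin(4η) + 2sin(5η).
On η ∈ ℝ each mode satisfies (sin(nη))″ = -n² sin(nη), so exp(-n²σ) sin(nη) solves the heat equation; by superposition u(η,σ) = Σ c_n exp(-n²σ) sin(nη).
Reading off the coefficients: c_3=-3, c_4=2, c_5=2, so u(η,σ) = -3exp(-9σ)sin(3η) + 2exp(-16σ)sin(4η) + 2exp(-25σ)sin(5η).
Substituting back η = x - τ, σ = τ: θ(x,τ) = u(x - τ, τ).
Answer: θ(x, τ) = -3exp(-9τ)sin(3x - 3τ) + 2exp(-16τ)sin(4x - 4τ) + 2exp(-25τ)sin(5x - 5τ)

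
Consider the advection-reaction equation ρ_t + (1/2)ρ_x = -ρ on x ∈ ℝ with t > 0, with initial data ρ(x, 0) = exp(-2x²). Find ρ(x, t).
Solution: Substitute ρ = exp(-t)u.
Then ρ_t = exp(-t)(u_t - u), ρ_x = exp(-t)u_x; substituting and dividing by exp(-t), the lower-order terms cancel: u_t + (1/2)u_x = 0 (standard advection equation).
Data for u: u(x,0) = ρ(x,0) = exp(-2x²).
By characteristics (dx/dt = 1/2), u(x,t) = f(x - (1/2)t) with f = u(·, 0).
So u(x,t) = exp(-2(-t/2 + x)²), and ρ(x,t) = exp(-t)u(x,t).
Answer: ρ(x, t) = exp(-t)exp(-2(-t/2 + x)²)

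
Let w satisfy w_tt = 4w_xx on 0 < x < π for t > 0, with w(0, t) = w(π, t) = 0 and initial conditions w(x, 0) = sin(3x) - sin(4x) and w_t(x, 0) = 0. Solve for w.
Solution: Using separation of variables w = X(x)T(t):
Eigenfunctions: sin(nx), n = 1, 2, 3, ...
General solution: w(x, t) = Σ [A_n cos(2n t) + B_n sin(2n t)] sin(nx)
From w(x,0) = sin(3x) - sin(4x): A_3=1, A_4=-1. From w_t(x,0) = 0: all B_n = 0.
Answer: w(x, t) = sin(3x)cos(6t) - sin(4x)cos(8t)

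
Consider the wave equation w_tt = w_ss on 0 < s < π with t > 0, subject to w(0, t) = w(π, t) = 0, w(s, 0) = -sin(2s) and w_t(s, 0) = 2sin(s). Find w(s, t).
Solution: Using separation of variables w = X(s)T(t):
Eigenfunctions: sin(ns), n = 1, 2, 3, ...
General solution: w(s, t) = Σ [A_n cos(n t) + B_n sin(n t)] sin(ns)
From w(s,0) = -sin(2s): A_2=-1. From w_t(s,0) = 2sin(s), using w_t(s,0) = Σ ω_n B_n sin(ns) with ω_n = n: B_1 = 2/1 = 2.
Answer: w(s, t) = 2sin(s)sin(t) - sin(2s)cos(2t)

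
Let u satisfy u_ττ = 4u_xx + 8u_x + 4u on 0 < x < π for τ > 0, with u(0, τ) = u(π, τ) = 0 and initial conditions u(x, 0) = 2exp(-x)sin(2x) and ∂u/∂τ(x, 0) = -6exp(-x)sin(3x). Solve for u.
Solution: Substitute u = exp(-x)w, i.e. w = exp(x)u.
By the product rule, u_x = exp(-x)(w_x - w), u_xx = exp(-x)(w_xx - 2w_x + w), u_ττ = exp(-x)w_ττ.
Substituting into the PDE and dividing by exp(-x): w_ττ = 4(w_xx - 2w_x + w) + 8(w_x - w) + 4w.
The lower-order terms cancel, leaving the standard wave equation w_ττ = 4w_xx.
Initial data for w: w(x,0) = exp(x)u(x,0) = 2sin(2x); w_τ(x,0) = exp(x)u_τ(x,0) = -6sin(3x). The boundary conditions carry over: w(0,τ) = w(π,τ) = 0.
Solve for w:
  Using separation of variables w = X(x)T(τ):
  Eigenfunctions: sin(nx), n = 1, 2, 3, ...
  General solution: w(x, τ) = Σ [A_n cos(2n τ) + B_n sin(2n τ)] sin(nx)
  From w(x,0) = 2sin(2x): A_2=2. From w_τ(x,0) = -6sin(3x), using w_τ(x,0) = Σ ω_n B_n sin(nx) with ω_n = 2n: B_3 = (-6)/6 = -1.
Hence w(x,τ) = 2sin(2x)cos(4τ) - sin(3x)sin(6τ).
Transform back: u(x,τ) = exp(-x)w(x,τ).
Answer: u(x, τ) = 2exp(-x)sin(2x)cos(4τ) - exp(-x)sin(3x)sin(6τ)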